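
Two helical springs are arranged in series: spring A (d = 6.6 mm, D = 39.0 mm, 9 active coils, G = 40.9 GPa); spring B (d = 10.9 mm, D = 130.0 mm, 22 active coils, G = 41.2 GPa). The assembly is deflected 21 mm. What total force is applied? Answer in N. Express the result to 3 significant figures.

29.2 N

k_A = Gd⁴/(8D³N_a) = (40.9×10³)(6.6⁴)/(8·39.0³·9) = 18.171 N/mm
k_B = Gd⁴/(8D³N_a) = (41.2×10³)(10.9⁴)/(8·130.0³·22) = 1.504 N/mm
Series: 1/k_eq = 1/18.171 + 1/1.504 = 0.71991; k_eq = 1.3891 N/mm
F = k_eq·δ = 1.3891·21 = 29.17 N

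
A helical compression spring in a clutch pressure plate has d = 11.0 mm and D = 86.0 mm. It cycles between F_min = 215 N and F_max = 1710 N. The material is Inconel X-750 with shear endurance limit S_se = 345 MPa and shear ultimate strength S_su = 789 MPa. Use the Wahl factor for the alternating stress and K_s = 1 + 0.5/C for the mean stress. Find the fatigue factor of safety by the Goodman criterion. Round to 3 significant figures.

1.57

C = D/d = 86.0/11.0 = 7.8182; K_W = (4C−1)/(4C−4)+0.615/C = 1.1887; K_s = 1+0.5/C = 1.0640
F_a = (F_max−F_min)/2 = 747.5 N; F_m = (F_max+F_min)/2 = 962.5 N
τ_a = K_W·8F_aD/(πd³) = 1.1887 × 122.99 = 146.19 MPa
τ_m = K_s·8F_mD/(πd³) = 1.0640 × 158.37 = 168.49 MPa
Goodman: 1/n_f = τ_a/S_se + τ_m/S_su = 146.19/345 + 168.49/789 = 0.42375 + 0.21355 = 0.63731
n_f = 1/0.63731 = 1.569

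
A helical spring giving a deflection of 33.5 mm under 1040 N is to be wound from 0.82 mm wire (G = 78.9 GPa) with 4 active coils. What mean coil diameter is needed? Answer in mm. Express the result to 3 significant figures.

Required rate k = F/δ = 1040/33.5 = 31.045 N/mm
D = (Gd⁴/(8N_a·k))^(1/3) = (78.9×10³·0.82⁴/(8·4·31.045))^(1/3)
  = (35.9082)^(1/3) = 3.2991 mm

3.30 mm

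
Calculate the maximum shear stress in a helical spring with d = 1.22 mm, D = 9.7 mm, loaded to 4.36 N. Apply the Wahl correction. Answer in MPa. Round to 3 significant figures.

70.3 MPa

Spring index C = D/d = 9.7/1.22 = 7.9508
K_W = (4C−1)/(4C−4) + 0.615/C = 30.803/27.803 + 0.0774 = 1.1853
τ₀ = 8FD/(πd³) = 8·4.36·9.7/(π·1.22³) = 338.336/5.7047 = 59.309 MPa
τ_max = K·τ₀ = 1.1853 × 59.309 = 70.296 MPa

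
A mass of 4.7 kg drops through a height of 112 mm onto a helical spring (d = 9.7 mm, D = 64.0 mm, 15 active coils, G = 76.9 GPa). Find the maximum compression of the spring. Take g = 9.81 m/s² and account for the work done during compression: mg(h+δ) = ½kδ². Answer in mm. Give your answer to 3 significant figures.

24.1 mm

k = Gd⁴/(8D³N_a) = (76.9×10³)(9.7⁴)/(8·64.0³·15) = 21.642 N/mm
W = mg = 4.7 × 9.81 = 46.107 N
½kδ² − Wδ − Wh = 0 → δ = (W + √(W² + 2kWh))/k
δ = (46.107 + √(2125.9 + 223515))/21.642 = (46.107 + 475.02)/21.642 = 24.08 mm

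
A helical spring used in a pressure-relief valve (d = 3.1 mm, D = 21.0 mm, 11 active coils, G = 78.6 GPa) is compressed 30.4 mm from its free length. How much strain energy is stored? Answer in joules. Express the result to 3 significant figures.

4.12 J

k = Gd⁴/(8D³N_a) = (78.6×10³)(3.1⁴)/(8·21.0³·11) = 8.9069 N/mm
U = ½kδ² = 0.5 × 8.9069 × 30.4² = 4115.7 N·mm = 4.1157 J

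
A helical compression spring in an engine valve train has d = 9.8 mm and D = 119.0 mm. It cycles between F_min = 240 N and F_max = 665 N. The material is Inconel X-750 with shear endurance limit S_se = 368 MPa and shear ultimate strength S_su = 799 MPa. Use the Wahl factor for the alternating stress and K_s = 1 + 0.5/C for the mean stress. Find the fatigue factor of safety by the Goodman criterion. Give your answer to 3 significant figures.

C = D/d = 119.0/9.8 = 12.1429; K_W = (4C−1)/(4C−4)+0.615/C = 1.1180; K_s = 1+0.5/C = 1.0412
F_a = (F_max−F_min)/2 = 212.5 N; F_m = (F_max+F_min)/2 = 452.5 N
τ_a = K_W·8F_aD/(πd³) = 1.1180 × 68.418 = 76.488 MPa
τ_m = K_s·8F_mD/(πd³) = 1.0412 × 145.69 = 151.69 MPa
Goodman: 1/n_f = τ_a/S_se + τ_m/S_su = 76.488/368 + 151.69/799 = 0.20785 + 0.18985 = 0.39769
n_f = 1/0.39769 = 2.514

2.51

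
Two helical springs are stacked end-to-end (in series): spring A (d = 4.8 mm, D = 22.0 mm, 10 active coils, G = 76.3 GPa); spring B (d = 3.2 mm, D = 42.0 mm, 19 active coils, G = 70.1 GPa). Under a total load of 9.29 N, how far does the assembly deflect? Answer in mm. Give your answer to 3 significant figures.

14.4 mm

k_A = Gd⁴/(8D³N_a) = (76.3×10³)(4.8⁴)/(8·22.0³·10) = 47.548 N/mm
k_B = Gd⁴/(8D³N_a) = (70.1×10³)(3.2⁴)/(8·42.0³·19) = 0.65272 N/mm
Series: 1/k_eq = 1/47.548 + 1/0.65272 = 1.5531; k_eq = 0.64388 N/mm
δ = F/k_eq = 9.29/0.64388 = 14.428 mm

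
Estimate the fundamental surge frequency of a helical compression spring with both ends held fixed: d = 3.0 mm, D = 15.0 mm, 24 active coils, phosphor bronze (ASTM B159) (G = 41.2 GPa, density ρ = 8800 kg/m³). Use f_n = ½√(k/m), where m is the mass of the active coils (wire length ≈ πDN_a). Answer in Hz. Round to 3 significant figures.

135 Hz

k = Gd⁴/(8D³N_a) = (41.2×10³)(3.0⁴)/(8·15.0³·24) = 5.15 N/mm = 5150 N/m
Wire length L = πDN_a = π·15.0·24 = 1131 mm
m = ρ·(πd²/4)·L = 8800 × 7.0686×10⁻⁶ m² × 1.131 m = 0.070351 kg
f_n = ½√(k/m) = 0.5·√(5150/0.070351) = 0.5·√(73205) = 135.28 Hz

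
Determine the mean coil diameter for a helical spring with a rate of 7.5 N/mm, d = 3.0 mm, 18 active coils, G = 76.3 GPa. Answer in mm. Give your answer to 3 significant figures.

D = (Gd⁴/(8N_a·k))^(1/3) = (76.3×10³·3.0⁴/(8·18·7.5))^(1/3)
  = (5722.5)^(1/3) = 17.8866 mm

17.9 mm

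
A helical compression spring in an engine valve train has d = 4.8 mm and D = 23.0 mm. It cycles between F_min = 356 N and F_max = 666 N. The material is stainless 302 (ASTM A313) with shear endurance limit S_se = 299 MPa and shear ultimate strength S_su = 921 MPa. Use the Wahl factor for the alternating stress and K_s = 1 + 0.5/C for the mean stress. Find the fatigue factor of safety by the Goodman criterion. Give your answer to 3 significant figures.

C = D/d = 23.0/4.8 = 4.7917; K_W = (4C−1)/(4C−4)+0.615/C = 1.3262; K_s = 1+0.5/C = 1.1043
F_a = (F_max−F_min)/2 = 155 N; F_m = (F_max+F_min)/2 = 511 N
τ_a = K_W·8F_aD/(πd³) = 1.3262 × 82.087 = 108.86 MPa
τ_m = K_s·8F_mD/(πd³) = 1.1043 × 270.62 = 298.86 MPa
Goodman: 1/n_f = τ_a/S_se + τ_m/S_su = 108.86/299 + 298.86/921 = 0.36408 + 0.32450 = 0.68858
n_f = 1/0.68858 = 1.452

1.45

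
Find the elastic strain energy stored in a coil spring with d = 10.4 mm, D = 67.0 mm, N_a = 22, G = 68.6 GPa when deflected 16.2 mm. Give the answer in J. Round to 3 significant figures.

1.99 J

k = Gd⁴/(8D³N_a) = (68.6×10³)(10.4⁴)/(8·67.0³·22) = 15.161 N/mm
U = ½kδ² = 0.5 × 15.161 × 16.2² = 1989.4 N·mm = 1.9894 J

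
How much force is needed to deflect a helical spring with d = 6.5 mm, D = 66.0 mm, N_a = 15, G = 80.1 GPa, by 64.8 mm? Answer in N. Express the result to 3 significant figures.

269 N

k = Gd⁴/(8D³N_a) = (80.1×10³)(6.5⁴)/(8·66.0³·15) = 4.1445 N/mm
F = k·δ = 4.1445 × 64.8 = 268.56 N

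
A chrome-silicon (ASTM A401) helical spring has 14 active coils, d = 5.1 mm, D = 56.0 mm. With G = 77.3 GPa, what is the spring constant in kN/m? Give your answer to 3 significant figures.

k = Gd⁴/(8D³N_a) = (77.3×10³ × 5.1⁴) / (8 × 56.0³ × 14)
  = 5.2295e+07 / 1.9669e+07 = 2.6588 N/mm

2.66 kN/m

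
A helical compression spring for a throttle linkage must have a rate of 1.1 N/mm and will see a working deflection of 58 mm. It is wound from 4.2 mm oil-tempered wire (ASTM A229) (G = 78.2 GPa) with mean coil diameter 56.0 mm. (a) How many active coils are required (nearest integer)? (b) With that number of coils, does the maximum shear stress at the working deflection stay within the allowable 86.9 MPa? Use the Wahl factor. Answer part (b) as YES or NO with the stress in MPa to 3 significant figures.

N_a = Gd⁴/(8D³k) = (78.2×10³)(4.2⁴)/(8·56.0³·1.1) = 15.75 → N_a = 16
Actual rate k = Gd⁴/(8D³·16) = 1.0825 N/mm
Working load F = kδ = 1.0825·58 = 62.785 N
C = 56.0/4.2 = 13.3333; K_W = (4C−1)/(4C−4)+0.615/C = 1.1069
τ_max = K_W·8FD/(πd³) = 1.1069·120.85 = 133.77 MPa
τ_max > 86.9 MPa → exceeds allowable

(a) 16 coils; (b) NO, τ_max = 134 MPa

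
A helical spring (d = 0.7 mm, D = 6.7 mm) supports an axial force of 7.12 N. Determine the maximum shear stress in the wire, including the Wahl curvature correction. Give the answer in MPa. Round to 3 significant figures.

408 MPa

Spring index C = D/d = 6.7/0.7 = 9.5714
K_W = (4C−1)/(4C−4) + 0.615/C = 37.286/34.286 + 0.0643 = 1.1518
τ₀ = 8FD/(πd³) = 8·7.12·6.7/(π·0.7³) = 381.632/1.0776 = 354.16 MPa
τ_max = K·τ₀ = 1.1518 × 354.16 = 407.91 MPa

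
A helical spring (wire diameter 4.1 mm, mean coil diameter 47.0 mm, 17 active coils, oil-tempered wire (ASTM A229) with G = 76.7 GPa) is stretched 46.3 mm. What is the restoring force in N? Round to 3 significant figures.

k = Gd⁴/(8D³N_a) = (76.7×10³)(4.1⁴)/(8·47.0³·17) = 1.535 N/mm
F = k·δ = 1.535 × 46.3 = 71.069 N

71.1 N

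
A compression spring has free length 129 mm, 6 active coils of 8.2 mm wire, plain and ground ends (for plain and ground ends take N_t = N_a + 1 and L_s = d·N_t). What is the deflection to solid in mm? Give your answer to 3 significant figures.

N_t = 7; L_s = 8.2·7 = 57.4 mm
δ_solid = L₀ − L_s = 129 − 57.4 = 71.6 mm

71.6 mm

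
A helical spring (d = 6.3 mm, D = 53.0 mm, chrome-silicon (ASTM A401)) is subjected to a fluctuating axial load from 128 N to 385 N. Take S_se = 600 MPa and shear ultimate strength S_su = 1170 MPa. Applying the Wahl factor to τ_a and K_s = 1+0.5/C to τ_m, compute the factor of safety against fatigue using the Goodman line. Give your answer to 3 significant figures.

C = D/d = 53.0/6.3 = 8.4127; K_W = (4C−1)/(4C−4)+0.615/C = 1.1743; K_s = 1+0.5/C = 1.0594
F_a = (F_max−F_min)/2 = 128.5 N; F_m = (F_max+F_min)/2 = 256.5 N
τ_a = K_W·8F_aD/(πd³) = 1.1743 × 69.358 = 81.446 MPa
τ_m = K_s·8F_mD/(πd³) = 1.0594 × 138.45 = 146.67 MPa
Goodman: 1/n_f = τ_a/S_se + τ_m/S_su = 81.446/600 + 146.67/1170 = 0.13574 + 0.12536 = 0.26111
n_f = 1/0.26111 = 3.83

3.83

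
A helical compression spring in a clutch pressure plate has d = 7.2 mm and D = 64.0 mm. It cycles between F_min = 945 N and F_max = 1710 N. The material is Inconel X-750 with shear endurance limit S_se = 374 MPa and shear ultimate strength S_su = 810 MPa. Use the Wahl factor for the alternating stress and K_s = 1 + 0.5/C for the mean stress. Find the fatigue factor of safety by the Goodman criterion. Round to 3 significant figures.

0.784

C = D/d = 64.0/7.2 = 8.8889; K_W = (4C−1)/(4C−4)+0.615/C = 1.1643; K_s = 1+0.5/C = 1.0562
F_a = (F_max−F_min)/2 = 382.5 N; F_m = (F_max+F_min)/2 = 1327.5 N
τ_a = K_W·8F_aD/(πd³) = 1.1643 × 167.01 = 194.45 MPa
τ_m = K_s·8F_mD/(πd³) = 1.0562 × 579.64 = 612.24 MPa
Goodman: 1/n_f = τ_a/S_se + τ_m/S_su = 194.45/374 + 612.24/810 = 0.51991 + 0.75586 = 1.2758
n_f = 1/1.2758 = 0.7838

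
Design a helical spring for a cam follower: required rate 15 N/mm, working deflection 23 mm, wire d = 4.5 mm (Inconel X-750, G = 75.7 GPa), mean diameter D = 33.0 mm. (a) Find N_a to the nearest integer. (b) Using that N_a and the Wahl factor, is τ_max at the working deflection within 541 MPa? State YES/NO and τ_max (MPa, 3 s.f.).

N_a = Gd⁴/(8D³k) = (75.7×10³)(4.5⁴)/(8·33.0³·15) = 7.198 → N_a = 7
Actual rate k = Gd⁴/(8D³·7) = 15.425 N/mm
Working load F = kδ = 15.425·23 = 354.77 N
C = 33.0/4.5 = 7.3333; K_W = (4C−1)/(4C−4)+0.615/C = 1.2023
τ_max = K_W·8FD/(πd³) = 1.2023·327.16 = 393.34 MPa
τ_max ≤ 541 MPa → acceptable

(a) 7 coils; (b) YES, τ_max = 393 MPa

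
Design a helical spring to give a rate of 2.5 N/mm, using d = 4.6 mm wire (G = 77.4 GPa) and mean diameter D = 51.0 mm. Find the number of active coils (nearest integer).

N_a = Gd⁴/(8D³k) = (77.4×10³ × 4.6⁴)/(8 × 51.0³ × 2.5)
    = 3.46555e+07 / 2.65302e+06 = 13.06 → 13 coils

13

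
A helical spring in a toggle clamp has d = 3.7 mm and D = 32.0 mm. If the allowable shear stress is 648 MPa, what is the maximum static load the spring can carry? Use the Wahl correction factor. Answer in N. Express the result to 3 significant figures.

C = D/d = 32.0/3.7 = 8.6486
K_W = (4C−1)/(4C−4) + 0.615/C = 33.595/30.595 + 0.0711 = 1.1692
τ_max = K·8FD/(πd³) → F_max = τ_allow·πd³/(8DK)
F_max = 648·π·3.7³/(8·32.0·1.1692) = 1.0312e+05/299.31 = 344.52 N

345 N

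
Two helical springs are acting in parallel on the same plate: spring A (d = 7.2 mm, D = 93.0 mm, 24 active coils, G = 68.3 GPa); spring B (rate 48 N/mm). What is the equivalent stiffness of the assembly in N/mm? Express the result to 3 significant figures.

49.2 N/mm

k_A = Gd⁴/(8D³N_a) = (68.3×10³)(7.2⁴)/(8·93.0³·24) = 1.1885 N/mm
Parallel: k_eq = 1.1885 + 48 = 49.189 N/mm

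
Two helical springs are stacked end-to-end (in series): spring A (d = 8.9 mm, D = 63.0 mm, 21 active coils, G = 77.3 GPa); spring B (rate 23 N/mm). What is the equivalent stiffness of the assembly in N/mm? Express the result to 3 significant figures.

7.69 N/mm

k_A = Gd⁴/(8D³N_a) = (77.3×10³)(8.9⁴)/(8·63.0³·21) = 11.545 N/mm
Series: 1/k_eq = 1/11.545 + 1/23 = 0.13009; k_eq = 7.6868 N/mm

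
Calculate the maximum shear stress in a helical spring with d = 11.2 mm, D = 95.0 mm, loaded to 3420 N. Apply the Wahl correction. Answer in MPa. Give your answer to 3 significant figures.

691 MPa

Spring index C = D/d = 95.0/11.2 = 8.4821
K_W = (4C−1)/(4C−4) + 0.615/C = 32.929/29.929 + 0.0725 = 1.1727
τ₀ = 8FD/(πd³) = 8·3420·95.0/(π·11.2³) = 2.5992e+06/4413.7 = 588.89 MPa
τ_max = K·τ₀ = 1.1727 × 588.89 = 690.62 MPa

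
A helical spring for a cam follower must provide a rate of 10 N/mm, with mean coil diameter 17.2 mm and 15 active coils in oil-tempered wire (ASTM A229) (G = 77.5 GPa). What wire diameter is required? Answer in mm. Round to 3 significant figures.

2.98 mm

d = (8D³N_a·k / G)^(1/4) = (8·17.2³·15·10 / (77.5×10³))^0.25
  = (78.789)^0.25 = 2.9793 mm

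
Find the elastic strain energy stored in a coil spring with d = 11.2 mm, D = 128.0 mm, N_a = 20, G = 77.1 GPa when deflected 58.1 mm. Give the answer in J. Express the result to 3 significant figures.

6.10 J

k = Gd⁴/(8D³N_a) = (77.1×10³)(11.2⁴)/(8·128.0³·20) = 3.6156 N/mm
U = ½kδ² = 0.5 × 3.6156 × 58.1² = 6102.4 N·mm = 6.1024 J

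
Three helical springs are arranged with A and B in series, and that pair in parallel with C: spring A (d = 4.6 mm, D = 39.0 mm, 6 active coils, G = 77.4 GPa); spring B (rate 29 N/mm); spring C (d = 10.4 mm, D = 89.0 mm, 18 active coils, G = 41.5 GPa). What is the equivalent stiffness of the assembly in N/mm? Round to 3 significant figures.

k_A = Gd⁴/(8D³N_a) = (77.4×10³)(4.6⁴)/(8·39.0³·6) = 12.171 N/mm
k_C = Gd⁴/(8D³N_a) = (41.5×10³)(10.4⁴)/(8·89.0³·18) = 4.7824 N/mm
Springs A,B series: k_AB = 1/(1/12.171+1/29) = 8.5732 N/mm; parallel with C: k_eq = 8.5732+4.7824 = 13.356 N/mm

13.4 N/mm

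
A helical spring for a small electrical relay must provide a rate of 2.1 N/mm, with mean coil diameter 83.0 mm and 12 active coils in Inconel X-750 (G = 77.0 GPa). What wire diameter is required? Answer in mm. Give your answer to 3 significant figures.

d = (8D³N_a·k / G)^(1/4) = (8·83.0³·12·2.1 / (77.0×10³))^0.25
  = (1497)^0.25 = 6.2203 mm

6.22 mm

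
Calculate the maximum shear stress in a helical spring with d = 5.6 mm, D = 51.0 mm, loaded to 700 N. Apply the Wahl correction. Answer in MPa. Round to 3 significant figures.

601 MPa

Spring index C = D/d = 51.0/5.6 = 9.1071
K_W = (4C−1)/(4C−4) + 0.615/C = 35.429/32.429 + 0.0675 = 1.1600
τ₀ = 8FD/(πd³) = 8·700·51.0/(π·5.6³) = 285600/551.71 = 517.66 MPa
τ_max = K·τ₀ = 1.1600 × 517.66 = 600.51 MPa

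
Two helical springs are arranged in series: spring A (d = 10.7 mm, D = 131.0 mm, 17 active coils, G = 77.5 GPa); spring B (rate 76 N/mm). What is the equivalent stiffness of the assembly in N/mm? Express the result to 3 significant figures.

3.18 N/mm

k_A = Gd⁴/(8D³N_a) = (77.5×10³)(10.7⁴)/(8·131.0³·17) = 3.3226 N/mm
Series: 1/k_eq = 1/3.3226 + 1/76 = 0.31412; k_eq = 3.1835 N/mm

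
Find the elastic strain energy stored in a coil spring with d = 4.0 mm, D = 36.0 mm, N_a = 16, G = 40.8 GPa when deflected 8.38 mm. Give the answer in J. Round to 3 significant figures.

0.0614 J

k = Gd⁴/(8D³N_a) = (40.8×10³)(4.0⁴)/(8·36.0³·16) = 1.749 N/mm
U = ½kδ² = 0.5 × 1.749 × 8.38² = 61.41 N·mm = 0.06141 J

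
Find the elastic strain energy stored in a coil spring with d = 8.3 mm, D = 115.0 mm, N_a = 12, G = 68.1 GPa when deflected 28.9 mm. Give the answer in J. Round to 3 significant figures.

0.924 J

k = Gd⁴/(8D³N_a) = (68.1×10³)(8.3⁴)/(8·115.0³·12) = 2.2136 N/mm
U = ½kδ² = 0.5 × 2.2136 × 28.9² = 924.4 N·mm = 0.9244 J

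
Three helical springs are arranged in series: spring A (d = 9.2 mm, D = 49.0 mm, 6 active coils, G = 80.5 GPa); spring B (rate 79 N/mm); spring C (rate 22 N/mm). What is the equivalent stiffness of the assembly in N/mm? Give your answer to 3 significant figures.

14.7 N/mm

k_A = Gd⁴/(8D³N_a) = (80.5×10³)(9.2⁴)/(8·49.0³·6) = 102.12 N/mm
Series: 1/k_eq = 1/102.12 + 1/79 + 1/22 = 0.067905; k_eq = 14.726 N/mm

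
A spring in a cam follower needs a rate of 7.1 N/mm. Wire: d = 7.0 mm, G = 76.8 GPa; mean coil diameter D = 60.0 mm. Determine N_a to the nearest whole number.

N_a = Gd⁴/(8D³k) = (76.8×10³ × 7.0⁴)/(8 × 60.0³ × 7.1)
    = 1.84397e+08 / 1.22688e+07 = 15.03 → 15 coils

15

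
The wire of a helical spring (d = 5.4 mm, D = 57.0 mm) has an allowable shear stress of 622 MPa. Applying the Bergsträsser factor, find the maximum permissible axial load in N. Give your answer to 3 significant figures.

598 N

C = D/d = 57.0/5.4 = 10.5556
K_B = (4C+2)/(4C−3) = 44.222/39.222 = 1.1275
τ_max = K·8FD/(πd³) → F_max = τ_allow·πd³/(8DK)
F_max = 622·π·5.4³/(8·57.0·1.1275) = 3.077e+05/514.13 = 598.48 N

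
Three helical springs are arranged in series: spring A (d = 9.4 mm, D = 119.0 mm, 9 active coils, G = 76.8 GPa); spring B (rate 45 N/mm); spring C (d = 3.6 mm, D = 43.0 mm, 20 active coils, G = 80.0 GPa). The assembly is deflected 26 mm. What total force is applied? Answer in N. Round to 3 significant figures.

22.2 N

k_A = Gd⁴/(8D³N_a) = (76.8×10³)(9.4⁴)/(8·119.0³·9) = 4.942 N/mm
k_C = Gd⁴/(8D³N_a) = (80.0×10³)(3.6⁴)/(8·43.0³·20) = 1.0563 N/mm
Series: 1/k_eq = 1/4.942 + 1/45 + 1/1.0563 = 1.1713; k_eq = 0.85375 N/mm
F = k_eq·δ = 0.85375·26 = 22.198 N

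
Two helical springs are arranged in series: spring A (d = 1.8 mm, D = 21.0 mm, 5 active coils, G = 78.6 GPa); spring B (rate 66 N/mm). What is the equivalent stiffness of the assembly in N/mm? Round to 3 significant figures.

2.15 N/mm

k_A = Gd⁴/(8D³N_a) = (78.6×10³)(1.8⁴)/(8·21.0³·5) = 2.2274 N/mm
Series: 1/k_eq = 1/2.2274 + 1/66 = 0.46411; k_eq = 2.1547 N/mm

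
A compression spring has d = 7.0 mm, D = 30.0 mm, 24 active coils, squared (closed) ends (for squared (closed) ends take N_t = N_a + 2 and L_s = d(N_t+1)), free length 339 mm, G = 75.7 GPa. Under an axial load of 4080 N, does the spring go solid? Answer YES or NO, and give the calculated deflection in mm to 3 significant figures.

k = Gd⁴/(8D³N_a) = (75.7×10³)(7.0⁴)/(8·30.0³·24) = 35.061 N/mm
N_t = 26; L_s = 7.0·27 = 189 mm; δ_solid = L₀ − L_s = 339 − 189 = 150 mm
δ = F/k = 4080/35.061 = 116.37 mm
δ < δ_solid → spring does not go solid

NO, δ = 116 mm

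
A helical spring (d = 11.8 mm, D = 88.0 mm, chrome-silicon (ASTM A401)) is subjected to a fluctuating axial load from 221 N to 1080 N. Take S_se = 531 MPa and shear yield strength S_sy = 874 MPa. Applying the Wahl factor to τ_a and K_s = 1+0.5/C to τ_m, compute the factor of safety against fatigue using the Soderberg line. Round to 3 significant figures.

C = D/d = 88.0/11.8 = 7.4576; K_W = (4C−1)/(4C−4)+0.615/C = 1.1986; K_s = 1+0.5/C = 1.0670
F_a = (F_max−F_min)/2 = 429.5 N; F_m = (F_max+F_min)/2 = 650.5 N
τ_a = K_W·8F_aD/(πd³) = 1.1986 × 58.579 = 70.213 MPa
τ_m = K_s·8F_mD/(πd³) = 1.0670 × 88.721 = 94.669 MPa
Soderberg: 1/n_f = τ_a/S_se + τ_m/S_sy = 70.213/531 + 94.669/874 = 0.13223 + 0.10832 = 0.24054
n_f = 1/0.24054 = 4.157

4.16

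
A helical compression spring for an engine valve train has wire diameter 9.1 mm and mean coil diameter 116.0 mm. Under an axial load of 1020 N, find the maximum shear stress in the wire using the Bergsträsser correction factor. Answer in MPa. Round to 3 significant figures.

441 MPa

Spring index C = D/d = 116.0/9.1 = 12.7473
K_B = (4C+2)/(4C−3) = 52.989/47.989 = 1.1042
τ₀ = 8FD/(πd³) = 8·1020·116.0/(π·9.1³) = 946560/2367.4 = 399.83 MPa
τ_max = K·τ₀ = 1.1042 × 399.83 = 441.49 MPa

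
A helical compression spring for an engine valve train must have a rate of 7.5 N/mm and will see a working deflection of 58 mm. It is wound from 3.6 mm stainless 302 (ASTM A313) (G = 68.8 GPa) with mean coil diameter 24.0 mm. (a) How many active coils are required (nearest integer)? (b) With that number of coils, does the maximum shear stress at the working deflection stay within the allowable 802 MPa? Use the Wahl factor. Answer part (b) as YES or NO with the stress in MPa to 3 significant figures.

(a) 14 coils; (b) YES, τ_max = 694 MPa

N_a = Gd⁴/(8D³k) = (68.8×10³)(3.6⁴)/(8·24.0³·7.5) = 13.93 → N_a = 14
Actual rate k = Gd⁴/(8D³·14) = 7.4636 N/mm
Working load F = kδ = 7.4636·58 = 432.89 N
C = 24.0/3.6 = 6.6667; K_W = (4C−1)/(4C−4)+0.615/C = 1.2246
τ_max = K_W·8FD/(πd³) = 1.2246·567.05 = 694.41 MPa
τ_max ≤ 802 MPa → acceptable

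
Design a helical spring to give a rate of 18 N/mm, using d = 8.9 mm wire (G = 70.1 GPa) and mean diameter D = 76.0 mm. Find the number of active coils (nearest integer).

7

N_a = Gd⁴/(8D³k) = (70.1×10³ × 8.9⁴)/(8 × 76.0³ × 18)
    = 4.39823e+08 / 6.32125e+07 = 6.958 → 7 coils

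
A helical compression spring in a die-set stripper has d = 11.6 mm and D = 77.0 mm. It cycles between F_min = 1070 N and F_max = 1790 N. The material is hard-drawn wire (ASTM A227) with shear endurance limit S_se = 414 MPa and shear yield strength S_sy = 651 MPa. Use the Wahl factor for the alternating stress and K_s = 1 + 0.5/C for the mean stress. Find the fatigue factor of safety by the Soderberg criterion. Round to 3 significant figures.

2.32

C = D/d = 77.0/11.6 = 6.6379; K_W = (4C−1)/(4C−4)+0.615/C = 1.2257; K_s = 1+0.5/C = 1.0753
F_a = (F_max−F_min)/2 = 360 N; F_m = (F_max+F_min)/2 = 1430 N
τ_a = K_W·8F_aD/(πd³) = 1.2257 × 45.223 = 55.429 MPa
τ_m = K_s·8F_mD/(πd³) = 1.0753 × 179.64 = 193.17 MPa
Soderberg: 1/n_f = τ_a/S_se + τ_m/S_sy = 55.429/414 + 193.17/651 = 0.13389 + 0.29672 = 0.43061
n_f = 1/0.43061 = 2.322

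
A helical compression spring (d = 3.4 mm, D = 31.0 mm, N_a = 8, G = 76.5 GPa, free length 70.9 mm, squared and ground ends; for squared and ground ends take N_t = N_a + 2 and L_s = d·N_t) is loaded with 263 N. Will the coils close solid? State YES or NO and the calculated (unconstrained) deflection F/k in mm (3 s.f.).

k = Gd⁴/(8D³N_a) = (76.5×10³)(3.4⁴)/(8·31.0³·8) = 5.3618 N/mm
N_t = 10; L_s = 3.4·10 = 34 mm; δ_solid = L₀ − L_s = 70.9 − 34 = 36.9 mm
δ = F/k = 263/5.3618 = 49.051 mm
δ ≥ δ_solid → spring goes solid

YES, δ = 49.1 mm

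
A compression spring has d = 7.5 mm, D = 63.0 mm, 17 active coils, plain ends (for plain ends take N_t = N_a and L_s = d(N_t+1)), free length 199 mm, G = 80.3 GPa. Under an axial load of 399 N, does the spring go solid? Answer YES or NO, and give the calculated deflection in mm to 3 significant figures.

k = Gd⁴/(8D³N_a) = (80.3×10³)(7.5⁴)/(8·63.0³·17) = 7.4714 N/mm
N_t = 17; L_s = 7.5·18 = 135 mm; δ_solid = L₀ − L_s = 199 − 135 = 64 mm
δ = F/k = 399/7.4714 = 53.404 mm
δ < δ_solid → spring does not go solid

NO, δ = 53.4 mm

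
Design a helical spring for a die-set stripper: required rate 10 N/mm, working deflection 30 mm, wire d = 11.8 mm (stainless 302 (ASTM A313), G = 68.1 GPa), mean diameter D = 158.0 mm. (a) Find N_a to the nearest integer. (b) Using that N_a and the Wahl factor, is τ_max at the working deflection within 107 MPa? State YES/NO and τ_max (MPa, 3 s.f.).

(a) 4 coils; (b) YES, τ_max = 85.0 MPa

N_a = Gd⁴/(8D³k) = (68.1×10³)(11.8⁴)/(8·158.0³·10) = 4.184 → N_a = 4
Actual rate k = Gd⁴/(8D³·4) = 10.461 N/mm
Working load F = kδ = 10.461·30 = 313.82 N
C = 158.0/11.8 = 13.3898; K_W = (4C−1)/(4C−4)+0.615/C = 1.1065
τ_max = K_W·8FD/(πd³) = 1.1065·76.847 = 85.028 MPa
τ_max ≤ 107 MPa → acceptable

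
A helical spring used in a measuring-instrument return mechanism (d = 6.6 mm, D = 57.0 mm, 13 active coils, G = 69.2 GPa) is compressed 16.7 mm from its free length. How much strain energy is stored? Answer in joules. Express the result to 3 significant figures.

0.951 J

k = Gd⁴/(8D³N_a) = (69.2×10³)(6.6⁴)/(8·57.0³·13) = 6.8175 N/mm
U = ½kδ² = 0.5 × 6.8175 × 16.7² = 950.66 N·mm = 0.95066 J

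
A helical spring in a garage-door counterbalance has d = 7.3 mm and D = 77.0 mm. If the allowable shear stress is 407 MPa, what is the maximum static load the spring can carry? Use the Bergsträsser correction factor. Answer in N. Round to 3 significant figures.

716 N

C = D/d = 77.0/7.3 = 10.5479
K_B = (4C+2)/(4C−3) = 44.192/39.192 = 1.1276
τ_max = K·8FD/(πd³) → F_max = τ_allow·πd³/(8DK)
F_max = 407·π·7.3³/(8·77.0·1.1276) = 4.9741e+05/694.59 = 716.12 N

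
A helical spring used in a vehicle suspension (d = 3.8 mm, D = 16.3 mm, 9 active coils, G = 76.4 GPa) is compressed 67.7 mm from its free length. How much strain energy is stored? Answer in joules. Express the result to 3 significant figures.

117 J

k = Gd⁴/(8D³N_a) = (76.4×10³)(3.8⁴)/(8·16.3³·9) = 51.09 N/mm
U = ½kδ² = 0.5 × 51.09 × 67.7² = 1.1708e+05 N·mm = 117.08 J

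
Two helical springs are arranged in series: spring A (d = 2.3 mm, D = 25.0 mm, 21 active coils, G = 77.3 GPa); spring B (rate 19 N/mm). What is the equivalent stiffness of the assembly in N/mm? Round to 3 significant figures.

k_A = Gd⁴/(8D³N_a) = (77.3×10³)(2.3⁴)/(8·25.0³·21) = 0.82407 N/mm
Series: 1/k_eq = 1/0.82407 + 1/19 = 1.2661; k_eq = 0.78981 N/mm

0.790 N/mm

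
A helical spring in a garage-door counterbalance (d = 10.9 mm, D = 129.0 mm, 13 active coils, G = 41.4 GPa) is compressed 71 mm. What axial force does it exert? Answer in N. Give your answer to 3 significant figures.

k = Gd⁴/(8D³N_a) = (41.4×10³)(10.9⁴)/(8·129.0³·13) = 2.6176 N/mm
F = k·δ = 2.6176 × 71 = 185.85 N

186 N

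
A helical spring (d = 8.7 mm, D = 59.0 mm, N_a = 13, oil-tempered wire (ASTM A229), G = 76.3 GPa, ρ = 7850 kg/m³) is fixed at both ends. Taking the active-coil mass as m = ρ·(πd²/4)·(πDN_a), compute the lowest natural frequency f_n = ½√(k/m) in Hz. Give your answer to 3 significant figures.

k = Gd⁴/(8D³N_a) = (76.3×10³)(8.7⁴)/(8·59.0³·13) = 20.465 N/mm = 20465 N/m
Wire length L = πDN_a = π·59.0·13 = 2409.6 mm
m = ρ·(πd²/4)·L = 7850 × 59.447×10⁻⁶ m² × 2.4096 m = 1.1245 kg
f_n = ½√(k/m) = 0.5·√(20465/1.1245) = 0.5·√(18200) = 67.453 Hz

67.5 Hz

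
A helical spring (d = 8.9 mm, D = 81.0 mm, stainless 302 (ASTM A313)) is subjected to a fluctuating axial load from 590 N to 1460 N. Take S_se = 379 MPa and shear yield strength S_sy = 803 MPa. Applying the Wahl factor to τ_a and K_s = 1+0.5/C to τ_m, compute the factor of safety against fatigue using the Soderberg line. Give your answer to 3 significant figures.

C = D/d = 81.0/8.9 = 9.1011; K_W = (4C−1)/(4C−4)+0.615/C = 1.1602; K_s = 1+0.5/C = 1.0549
F_a = (F_max−F_min)/2 = 435 N; F_m = (F_max+F_min)/2 = 1025 N
τ_a = K_W·8F_aD/(πd³) = 1.1602 × 127.28 = 147.66 MPa
τ_m = K_s·8F_mD/(πd³) = 1.0549 × 299.9 = 316.38 MPa
Soderberg: 1/n_f = τ_a/S_se + τ_m/S_sy = 147.66/379 + 316.38/803 = 0.38960 + 0.39399 = 0.7836
n_f = 1/0.7836 = 1.276

1.28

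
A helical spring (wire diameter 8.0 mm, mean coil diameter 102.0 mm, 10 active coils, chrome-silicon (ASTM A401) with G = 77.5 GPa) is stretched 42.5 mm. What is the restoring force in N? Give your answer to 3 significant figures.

k = Gd⁴/(8D³N_a) = (77.5×10³)(8.0⁴)/(8·102.0³·10) = 3.7391 N/mm
F = k·δ = 3.7391 × 42.5 = 158.91 N

159 N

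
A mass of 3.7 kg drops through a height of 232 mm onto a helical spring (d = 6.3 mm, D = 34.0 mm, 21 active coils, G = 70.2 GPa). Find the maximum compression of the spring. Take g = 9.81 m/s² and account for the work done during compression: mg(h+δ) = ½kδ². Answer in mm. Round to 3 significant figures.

34.0 mm

k = Gd⁴/(8D³N_a) = (70.2×10³)(6.3⁴)/(8·34.0³·21) = 16.748 N/mm
W = mg = 3.7 × 9.81 = 36.297 N
½kδ² − Wδ − Wh = 0 → δ = (W + √(W² + 2kWh))/k
δ = (36.297 + √(1317.5 + 282060))/16.748 = (36.297 + 532.33)/16.748 = 33.953 mm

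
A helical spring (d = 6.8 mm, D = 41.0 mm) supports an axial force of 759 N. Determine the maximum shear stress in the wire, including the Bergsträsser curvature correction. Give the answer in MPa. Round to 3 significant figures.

Spring index C = D/d = 41.0/6.8 = 6.0294
K_B = (4C+2)/(4C−3) = 26.118/21.118 = 1.2368
τ₀ = 8FD/(πd³) = 8·759·41.0/(π·6.8³) = 248952/987.82 = 252.02 MPa
τ_max = K·τ₀ = 1.2368 × 252.02 = 311.69 MPa

312 MPa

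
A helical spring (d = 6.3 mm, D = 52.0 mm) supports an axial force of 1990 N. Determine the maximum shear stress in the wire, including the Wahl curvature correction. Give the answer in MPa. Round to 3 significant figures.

1240 MPa

Spring index C = D/d = 52.0/6.3 = 8.2540
K_W = (4C−1)/(4C−4) + 0.615/C = 32.016/29.016 + 0.0745 = 1.1779
τ₀ = 8FD/(πd³) = 8·1990·52.0/(π·6.3³) = 827840/785.55 = 1053.8 MPa
τ_max = K·τ₀ = 1.1779 × 1053.8 = 1241.3 MPa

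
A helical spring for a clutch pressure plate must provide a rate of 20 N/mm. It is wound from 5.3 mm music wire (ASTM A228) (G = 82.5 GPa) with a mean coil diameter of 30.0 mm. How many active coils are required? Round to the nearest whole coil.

N_a = Gd⁴/(8D³k) = (82.5×10³ × 5.3⁴)/(8 × 30.0³ × 20)
    = 6.50965e+07 / 4.32e+06 = 15.07 → 15 coils

15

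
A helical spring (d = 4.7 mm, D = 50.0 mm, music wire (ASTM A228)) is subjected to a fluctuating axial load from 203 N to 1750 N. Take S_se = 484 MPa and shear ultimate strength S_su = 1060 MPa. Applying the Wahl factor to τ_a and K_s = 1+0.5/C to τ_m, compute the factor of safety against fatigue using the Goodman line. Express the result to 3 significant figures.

C = D/d = 50.0/4.7 = 10.6383; K_W = (4C−1)/(4C−4)+0.615/C = 1.1356; K_s = 1+0.5/C = 1.0470
F_a = (F_max−F_min)/2 = 773.5 N; F_m = (F_max+F_min)/2 = 976.5 N
τ_a = K_W·8F_aD/(πd³) = 1.1356 × 948.59 = 1077.2 MPa
τ_m = K_s·8F_mD/(πd³) = 1.0470 × 1197.5 = 1253.8 MPa
Goodman: 1/n_f = τ_a/S_se + τ_m/S_su = 1077.2/484 + 1253.8/1060 = 2.22570 + 1.18285 = 3.4085
n_f = 1/3.4085 = 0.2934

0.293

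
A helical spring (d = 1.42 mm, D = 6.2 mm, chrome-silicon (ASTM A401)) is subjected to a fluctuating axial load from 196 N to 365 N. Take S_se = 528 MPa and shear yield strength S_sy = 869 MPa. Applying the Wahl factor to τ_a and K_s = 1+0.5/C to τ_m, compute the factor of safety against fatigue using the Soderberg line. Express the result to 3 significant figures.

C = D/d = 6.2/1.42 = 4.3662; K_W = (4C−1)/(4C−4)+0.615/C = 1.3637; K_s = 1+0.5/C = 1.1145
F_a = (F_max−F_min)/2 = 84.5 N; F_m = (F_max+F_min)/2 = 280.5 N
τ_a = K_W·8F_aD/(πd³) = 1.3637 × 465.93 = 635.37 MPa
τ_m = K_s·8F_mD/(πd³) = 1.1145 × 1546.7 = 1723.8 MPa
Soderberg: 1/n_f = τ_a/S_se + τ_m/S_sy = 635.37/528 + 1723.8/869 = 1.20336 + 1.98366 = 3.187
n_f = 1/3.187 = 0.3138

0.314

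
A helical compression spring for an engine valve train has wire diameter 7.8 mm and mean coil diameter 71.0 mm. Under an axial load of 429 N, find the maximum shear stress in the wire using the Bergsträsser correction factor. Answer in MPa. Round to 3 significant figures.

Spring index C = D/d = 71.0/7.8 = 9.1026
K_B = (4C+2)/(4C−3) = 38.410/33.410 = 1.1497
τ₀ = 8FD/(πd³) = 8·429·71.0/(π·7.8³) = 243672/1490.8 = 163.45 MPa
τ_max = K·τ₀ = 1.1497 × 163.45 = 187.91 MPa

188 MPa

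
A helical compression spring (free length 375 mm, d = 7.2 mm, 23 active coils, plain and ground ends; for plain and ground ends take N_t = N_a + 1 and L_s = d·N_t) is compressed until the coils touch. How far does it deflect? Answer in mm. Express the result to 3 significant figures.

202 mm

N_t = 24; L_s = 7.2·24 = 172.8 mm
δ_solid = L₀ − L_s = 375 − 172.8 = 202.2 mm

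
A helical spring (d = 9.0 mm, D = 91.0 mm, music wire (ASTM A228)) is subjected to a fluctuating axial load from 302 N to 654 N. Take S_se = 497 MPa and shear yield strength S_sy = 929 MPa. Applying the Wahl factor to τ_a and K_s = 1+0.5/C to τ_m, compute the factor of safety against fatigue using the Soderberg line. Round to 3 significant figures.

C = D/d = 91.0/9.0 = 10.1111; K_W = (4C−1)/(4C−4)+0.615/C = 1.1431; K_s = 1+0.5/C = 1.0495
F_a = (F_max−F_min)/2 = 176 N; F_m = (F_max+F_min)/2 = 478 N
τ_a = K_W·8F_aD/(πd³) = 1.1431 × 55.946 = 63.954 MPa
τ_m = K_s·8F_mD/(πd³) = 1.0495 × 151.94 = 159.46 MPa
Soderberg: 1/n_f = τ_a/S_se + τ_m/S_sy = 63.954/497 + 159.46/929 = 0.12868 + 0.17164 = 0.30032
n_f = 1/0.30032 = 3.33

3.33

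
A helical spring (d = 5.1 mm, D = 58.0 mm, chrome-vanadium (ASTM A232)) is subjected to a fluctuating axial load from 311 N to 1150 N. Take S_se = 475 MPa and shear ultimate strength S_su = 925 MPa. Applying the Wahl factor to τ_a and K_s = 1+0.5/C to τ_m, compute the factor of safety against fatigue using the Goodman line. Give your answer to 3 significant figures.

0.494

C = D/d = 58.0/5.1 = 11.3725; K_W = (4C−1)/(4C−4)+0.615/C = 1.1264; K_s = 1+0.5/C = 1.0440
F_a = (F_max−F_min)/2 = 419.5 N; F_m = (F_max+F_min)/2 = 730.5 N
τ_a = K_W·8F_aD/(πd³) = 1.1264 × 467.08 = 526.11 MPa
τ_m = K_s·8F_mD/(πd³) = 1.0440 × 813.35 = 849.11 MPa
Goodman: 1/n_f = τ_a/S_se + τ_m/S_su = 526.11/475 + 849.11/925 = 1.10760 + 0.91796 = 2.0256
n_f = 1/2.0256 = 0.4937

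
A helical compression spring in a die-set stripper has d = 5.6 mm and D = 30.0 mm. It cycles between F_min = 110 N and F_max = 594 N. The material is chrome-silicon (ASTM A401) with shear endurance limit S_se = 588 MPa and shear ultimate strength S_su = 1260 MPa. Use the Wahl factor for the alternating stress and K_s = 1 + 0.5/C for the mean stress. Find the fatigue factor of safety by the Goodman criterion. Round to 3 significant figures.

C = D/d = 30.0/5.6 = 5.3571; K_W = (4C−1)/(4C−4)+0.615/C = 1.2869; K_s = 1+0.5/C = 1.0933
F_a = (F_max−F_min)/2 = 242 N; F_m = (F_max+F_min)/2 = 352 N
τ_a = K_W·8F_aD/(πd³) = 1.2869 × 105.27 = 135.48 MPa
τ_m = K_s·8F_mD/(πd³) = 1.0933 × 153.12 = 167.41 MPa
Goodman: 1/n_f = τ_a/S_se + τ_m/S_su = 135.48/588 + 167.41/1260 = 0.23040 + 0.13287 = 0.36327
n_f = 1/0.36327 = 2.753

2.75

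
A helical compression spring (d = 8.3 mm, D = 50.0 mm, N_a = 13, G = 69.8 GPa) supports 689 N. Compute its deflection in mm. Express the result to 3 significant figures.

k = Gd⁴/(8D³N_a) = (69.8×10³)(8.3⁴)/(8·50.0³·13) = 25.481 N/mm
δ = F/k = 689 / 25.481 = 27.039 mm

27.0 mm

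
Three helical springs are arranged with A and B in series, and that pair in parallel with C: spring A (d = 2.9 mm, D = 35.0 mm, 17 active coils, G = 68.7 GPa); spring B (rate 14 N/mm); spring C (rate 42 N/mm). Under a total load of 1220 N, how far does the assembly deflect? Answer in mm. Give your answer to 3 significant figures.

28.5 mm

k_A = Gd⁴/(8D³N_a) = (68.7×10³)(2.9⁴)/(8·35.0³·17) = 0.83331 N/mm
Springs A,B series: k_AB = 1/(1/0.83331+1/14) = 0.78649 N/mm; parallel with C: k_eq = 0.78649+42 = 42.786 N/mm
δ = F/k_eq = 1220/42.786 = 28.514 mm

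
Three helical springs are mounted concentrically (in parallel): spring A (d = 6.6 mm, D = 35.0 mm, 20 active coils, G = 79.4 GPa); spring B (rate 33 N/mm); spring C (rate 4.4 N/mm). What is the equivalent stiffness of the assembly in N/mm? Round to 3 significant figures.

k_A = Gd⁴/(8D³N_a) = (79.4×10³)(6.6⁴)/(8·35.0³·20) = 21.962 N/mm
Parallel: k_eq = 21.962 + 33 + 4.4 = 59.362 N/mm

59.4 N/mm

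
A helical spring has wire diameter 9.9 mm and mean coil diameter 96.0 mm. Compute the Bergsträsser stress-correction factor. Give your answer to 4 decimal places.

1.1397

C = D/d = 96.0/9.9 = 9.6970
K_B = (4C+2)/(4C−3) = 40.788/35.788 = 1.1397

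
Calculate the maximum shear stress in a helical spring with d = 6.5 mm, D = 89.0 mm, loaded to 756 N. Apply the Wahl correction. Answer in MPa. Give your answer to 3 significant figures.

689 MPa

Spring index C = D/d = 89.0/6.5 = 13.6923
K_W = (4C−1)/(4C−4) + 0.615/C = 53.769/50.769 + 0.0449 = 1.1040
τ₀ = 8FD/(πd³) = 8·756·89.0/(π·6.5³) = 538272/862.76 = 623.9 MPa
τ_max = K·τ₀ = 1.1040 × 623.9 = 688.78 MPa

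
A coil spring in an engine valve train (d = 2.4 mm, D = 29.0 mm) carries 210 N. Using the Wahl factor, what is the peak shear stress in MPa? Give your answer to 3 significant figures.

1250 MPa

Spring index C = D/d = 29.0/2.4 = 12.0833
K_W = (4C−1)/(4C−4) + 0.615/C = 47.333/44.333 + 0.0509 = 1.1186
τ₀ = 8FD/(πd³) = 8·210·29.0/(π·2.4³) = 48720/43.429 = 1121.8 MPa
τ_max = K·τ₀ = 1.1186 × 1121.8 = 1254.8 MPa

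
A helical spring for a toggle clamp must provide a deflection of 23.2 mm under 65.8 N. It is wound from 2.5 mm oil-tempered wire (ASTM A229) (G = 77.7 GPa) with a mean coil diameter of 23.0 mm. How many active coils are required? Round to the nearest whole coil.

11

Required rate k = F/δ = 65.8/23.2 = 2.8362 N/mm
N_a = Gd⁴/(8D³k) = (77.7×10³ × 2.5⁴)/(8 × 23.0³ × 2.8362)
    = 3.03516e+06 / 276065 = 10.99 → 11 coils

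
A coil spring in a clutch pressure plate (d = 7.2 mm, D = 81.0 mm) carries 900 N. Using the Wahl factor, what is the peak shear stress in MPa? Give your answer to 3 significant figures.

561 MPa

Spring index C = D/d = 81.0/7.2 = 11.2500
K_W = (4C−1)/(4C−4) + 0.615/C = 44.000/41.000 + 0.0547 = 1.1278
τ₀ = 8FD/(πd³) = 8·900·81.0/(π·7.2³) = 583200/1172.6 = 497.36 MPa
τ_max = K·τ₀ = 1.1278 × 497.36 = 560.94 MPa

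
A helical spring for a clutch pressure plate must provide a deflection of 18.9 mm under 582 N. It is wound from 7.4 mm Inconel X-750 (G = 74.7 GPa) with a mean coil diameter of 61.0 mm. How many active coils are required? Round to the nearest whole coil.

Required rate k = F/δ = 582/18.9 = 30.794 N/mm
N_a = Gd⁴/(8D³k) = (74.7×10³ × 7.4⁴)/(8 × 61.0³ × 30.794)
    = 2.24e+08 / 5.59166e+07 = 4.006 → 4 coils

4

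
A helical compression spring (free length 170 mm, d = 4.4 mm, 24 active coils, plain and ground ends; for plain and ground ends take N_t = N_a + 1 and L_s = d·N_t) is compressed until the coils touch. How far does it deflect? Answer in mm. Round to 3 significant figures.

N_t = 25; L_s = 4.4·25 = 110 mm
δ_solid = L₀ − L_s = 170 − 110 = 60 mm

60.0 mm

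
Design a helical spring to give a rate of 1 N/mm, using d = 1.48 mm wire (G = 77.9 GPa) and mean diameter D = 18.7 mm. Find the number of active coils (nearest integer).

7

N_a = Gd⁴/(8D³k) = (77.9×10³ × 1.48⁴)/(8 × 18.7³ × 1)
    = 373753 / 52313.6 = 7.144 → 7 coils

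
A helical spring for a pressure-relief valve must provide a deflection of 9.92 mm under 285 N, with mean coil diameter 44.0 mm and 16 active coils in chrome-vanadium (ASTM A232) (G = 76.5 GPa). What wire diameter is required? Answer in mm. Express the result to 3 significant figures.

8.00 mm

Required rate k = F/δ = 285/9.92 = 28.73 N/mm
d = (8D³N_a·k / G)^(1/4) = (8·44.0³·16·28.73 / (76.5×10³))^0.25
  = (4094.9)^0.25 = 7.9994 mm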